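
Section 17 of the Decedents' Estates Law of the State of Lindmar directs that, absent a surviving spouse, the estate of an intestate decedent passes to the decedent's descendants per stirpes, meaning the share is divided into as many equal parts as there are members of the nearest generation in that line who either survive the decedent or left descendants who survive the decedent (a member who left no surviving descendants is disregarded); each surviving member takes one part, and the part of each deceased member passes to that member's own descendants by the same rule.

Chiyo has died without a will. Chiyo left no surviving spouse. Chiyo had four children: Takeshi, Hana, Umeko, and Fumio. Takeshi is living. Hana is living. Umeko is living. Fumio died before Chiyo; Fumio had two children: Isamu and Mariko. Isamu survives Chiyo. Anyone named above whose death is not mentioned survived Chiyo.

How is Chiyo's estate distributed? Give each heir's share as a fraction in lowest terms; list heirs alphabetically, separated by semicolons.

There is no surviving spouse, so the entire estate passes to Chiyo's descendants per stirpes.
The estate is divided into 4 equal shares of 1/4 among Takeshi, Hana, Umeko, Fumio.
Takeshi is living and takes 1/4.
Hana is living and takes 1/4.
Umeko is living and takes 1/4.
Fumio predeceased; the 1/4 allotted to Fumio's branch passes to Fumio's issue by representation.
The 1/4 is divided into 2 equal shares of 1/8 among Isamu, Mariko.
Isamu is living and takes 1/8.
Mariko is living and takes 1/8.

Hana 1/4; Isamu 1/8; Mariko 1/8; Takeshi 1/4; Umeko 1/4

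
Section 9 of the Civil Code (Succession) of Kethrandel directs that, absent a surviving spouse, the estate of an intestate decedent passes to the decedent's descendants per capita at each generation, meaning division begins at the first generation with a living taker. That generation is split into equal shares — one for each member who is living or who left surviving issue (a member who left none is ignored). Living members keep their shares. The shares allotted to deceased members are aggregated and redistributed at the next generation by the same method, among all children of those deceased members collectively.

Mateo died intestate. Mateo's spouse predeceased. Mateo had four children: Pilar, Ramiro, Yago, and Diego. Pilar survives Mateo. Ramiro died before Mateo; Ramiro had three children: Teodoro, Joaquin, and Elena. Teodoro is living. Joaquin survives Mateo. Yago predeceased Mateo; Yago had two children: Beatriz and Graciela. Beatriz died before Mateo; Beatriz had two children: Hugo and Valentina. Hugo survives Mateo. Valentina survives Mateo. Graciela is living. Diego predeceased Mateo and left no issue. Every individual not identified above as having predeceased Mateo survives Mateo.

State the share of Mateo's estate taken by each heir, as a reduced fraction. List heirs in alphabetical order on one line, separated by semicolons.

Elena 2/15; Graciela 2/15; Hugo 1/15; Joaquin 2/15; Pilar 1/3; Teodoro 2/15; Valentina 1/15

There is no surviving spouse, so the entire estate passes to Mateo's descendants per capita at each generation.
At generation 1 (Pilar, Ramiro, Yago) there are 3 shares of (1)/3 = 1/3 each.
Living: Pilar — each takes 1/3.
Deceased: Ramiro and Yago. Their combined 2/3 is pooled and carried to generation 2.
At generation 2 (Teodoro, Joaquin, Elena, Beatriz, Graciela) there are 5 shares of (2/3)/5 = 2/15 each.
Living: Teodoro, Joaquin, Elena, and Graciela — each takes 2/15.
Deceased: Beatriz. That 2/15 share is carried to generation 3.
At generation 3 (Hugo, Valentina) there are 2 shares of (2/15)/2 = 1/15 each.
Living: Hugo and Valentina — each takes 1/15.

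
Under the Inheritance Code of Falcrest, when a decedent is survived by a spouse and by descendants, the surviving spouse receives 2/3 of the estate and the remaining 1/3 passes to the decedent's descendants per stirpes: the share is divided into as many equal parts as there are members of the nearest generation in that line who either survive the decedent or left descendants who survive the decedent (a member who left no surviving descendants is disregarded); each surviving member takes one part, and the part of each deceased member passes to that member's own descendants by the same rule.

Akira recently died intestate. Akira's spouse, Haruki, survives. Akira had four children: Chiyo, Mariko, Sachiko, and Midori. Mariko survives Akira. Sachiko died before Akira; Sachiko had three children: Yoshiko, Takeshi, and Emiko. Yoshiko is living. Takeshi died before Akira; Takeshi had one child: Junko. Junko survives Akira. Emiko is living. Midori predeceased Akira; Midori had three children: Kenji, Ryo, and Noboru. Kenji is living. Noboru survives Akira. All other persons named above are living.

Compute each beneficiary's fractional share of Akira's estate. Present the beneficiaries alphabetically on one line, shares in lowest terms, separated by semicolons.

Haruki, as surviving spouse, takes 2/3.
The remaining 1/3 passes to Akira's descendants per stirpes.
The 1/3 is divided into 4 equal shares of 1/12 among Chiyo, Mariko, Sachiko, Midori.
Chiyo is living and takes 1/12.
Mariko is living and takes 1/12.
Sachiko predeceased; the 1/12 allotted to Sachiko's branch passes to Sachiko's issue by representation.
The 1/12 is divided into 3 equal shares of 1/36 among Yoshiko, Takeshi, Emiko.
Yoshiko is living and takes 1/36.
Takeshi predeceased; the 1/36 allotted to Takeshi's branch passes to Takeshi's issue by representation.
Junko is the sole taker at this level and receives the full 1/36.
Emiko is living and takes 1/36.
Midori predeceased; the 1/12 allotted to Midori's branch passes to Midori's issue by representation.
The 1/12 is divided into 3 equal shares of 1/36 among Kenji, Ryo, Noboru.
Kenji is living and takes 1/36.
Ryo is living and takes 1/36.
Noboru is living and takes 1/36.

Chiyo 1/12; Emiko 1/36; Haruki 2/3; Junko 1/36; Kenji 1/36; Mariko 1/12; Noboru 1/36; Ryo 1/36; Yoshiko 1/36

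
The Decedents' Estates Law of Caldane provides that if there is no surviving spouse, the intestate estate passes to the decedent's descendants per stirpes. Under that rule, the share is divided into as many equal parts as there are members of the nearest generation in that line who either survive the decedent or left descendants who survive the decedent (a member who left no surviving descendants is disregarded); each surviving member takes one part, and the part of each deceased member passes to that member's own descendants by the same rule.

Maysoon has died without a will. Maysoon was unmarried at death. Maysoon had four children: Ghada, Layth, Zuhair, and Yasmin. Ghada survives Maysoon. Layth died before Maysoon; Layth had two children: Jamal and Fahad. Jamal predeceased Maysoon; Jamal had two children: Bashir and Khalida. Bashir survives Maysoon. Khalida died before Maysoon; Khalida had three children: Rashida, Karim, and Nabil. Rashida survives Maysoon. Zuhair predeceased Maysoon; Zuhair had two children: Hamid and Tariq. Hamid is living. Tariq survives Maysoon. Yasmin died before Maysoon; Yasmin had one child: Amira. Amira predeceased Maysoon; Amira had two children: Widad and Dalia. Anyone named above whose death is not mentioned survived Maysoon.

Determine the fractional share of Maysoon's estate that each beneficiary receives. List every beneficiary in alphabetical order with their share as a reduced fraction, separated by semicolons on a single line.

There is no surviving spouse, so the entire estate passes to Maysoon's descendants per stirpes.
The estate is divided into 4 equal shares of 1/4 among Ghada, Layth, Zuhair, Yasmin.
Ghada is living and takes 1/4.
Layth predeceased; the 1/4 allotted to Layth's branch passes to Layth's issue by representation.
The 1/4 is divided into 2 equal shares of 1/8 among Jamal, Fahad.
Jamal predeceased; the 1/8 allotted to Jamal's branch passes to Jamal's issue by representation.
The 1/8 is divided into 2 equal shares of 1/16 among Bashir, Khalida.
Bashir is living and takes 1/16.
Khalida predeceased; the 1/16 allotted to Khalida's branch passes to Khalida's issue by representation.
The 1/16 is divided into 3 equal shares of 1/48 among Rashida, Karim, Nabil.
Rashida is living and takes 1/48.
Karim is living and takes 1/48.
Nabil is living and takes 1/48.
Fahad is living and takes 1/8.
Zuhair predeceased; the 1/4 allotted to Zuhair's branch passes to Zuhair's issue by representation.
The 1/4 is divided into 2 equal shares of 1/8 among Hamid, Tariq.
Hamid is living and takes 1/8.
Tariq is living and takes 1/8.
Yasmin predeceased; the 1/4 allotted to Yasmin's branch passes to Yasmin's issue by representation.
Amira's line is the sole branch at this level, so the full 1/4 passes to Amira's issue by representation.
The 1/4 is divided into 2 equal shares of 1/8 among Widad, Dalia.
Widad is living and takes 1/8.
Dalia is living and takes 1/8.

Bashir 1/16; Dalia 1/8; Fahad 1/8; Ghada 1/4; Hamid 1/8; Karim 1/48; Nabil 1/48; Rashida 1/48; Tariq 1/8; Widad 1/8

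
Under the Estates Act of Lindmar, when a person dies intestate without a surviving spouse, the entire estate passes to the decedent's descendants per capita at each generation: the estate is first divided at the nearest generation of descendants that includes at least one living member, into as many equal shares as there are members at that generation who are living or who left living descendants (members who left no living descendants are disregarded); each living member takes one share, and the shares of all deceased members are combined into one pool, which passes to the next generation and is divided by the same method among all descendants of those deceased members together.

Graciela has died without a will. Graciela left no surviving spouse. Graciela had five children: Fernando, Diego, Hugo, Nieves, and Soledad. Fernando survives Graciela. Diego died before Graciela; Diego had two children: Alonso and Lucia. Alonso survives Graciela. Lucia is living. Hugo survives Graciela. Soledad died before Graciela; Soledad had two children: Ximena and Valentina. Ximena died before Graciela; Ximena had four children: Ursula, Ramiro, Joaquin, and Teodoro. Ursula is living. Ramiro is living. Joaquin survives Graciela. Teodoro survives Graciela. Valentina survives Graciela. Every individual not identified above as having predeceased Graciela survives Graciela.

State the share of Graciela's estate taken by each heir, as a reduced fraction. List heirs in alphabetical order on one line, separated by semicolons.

Alonso 1/10; Fernando 1/5; Hugo 1/5; Joaquin 1/40; Lucia 1/10; Nieves 1/5; Ramiro 1/40; Teodoro 1/40; Ursula 1/40; Valentina 1/10

There is no surviving spouse, so the entire estate passes to Graciela's descendants per capita at each generation.
At generation 1 (Fernando, Diego, Hugo, Nieves, Soledad) there are 5 shares of (1)/5 = 1/5 each.
Living: Fernando, Hugo, and Nieves — each takes 1/5.
Deceased: Diego and Soledad. Their combined 2/5 is pooled and carried to generation 2.
At generation 2 (Alonso, Lucia, Ximena, Valentina) there are 4 shares of (2/5)/4 = 1/10 each.
Living: Alonso, Lucia, and Valentina — each takes 1/10.
Deceased: Ximena. That 1/10 share is carried to generation 3.
At generation 3 (Ursula, Ramiro, Joaquin, Teodoro) there are 4 shares of (1/10)/4 = 1/40 each.
Living: Ursula, Ramiro, Joaquin, and Teodoro — each takes 1/40.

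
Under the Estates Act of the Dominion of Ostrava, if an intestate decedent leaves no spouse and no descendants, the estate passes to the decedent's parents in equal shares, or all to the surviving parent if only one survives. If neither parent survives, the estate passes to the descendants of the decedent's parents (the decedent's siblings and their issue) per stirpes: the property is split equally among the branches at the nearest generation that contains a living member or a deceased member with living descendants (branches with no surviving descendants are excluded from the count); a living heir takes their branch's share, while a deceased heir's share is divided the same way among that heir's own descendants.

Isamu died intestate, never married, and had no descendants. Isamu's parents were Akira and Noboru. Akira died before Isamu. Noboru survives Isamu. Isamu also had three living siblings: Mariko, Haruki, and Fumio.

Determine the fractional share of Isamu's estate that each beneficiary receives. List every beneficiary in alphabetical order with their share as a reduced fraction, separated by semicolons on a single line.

Noboru 1

Only one parent, Noboru, survives, so Noboru takes the entire estate. The siblings take nothing because a surviving parent has priority.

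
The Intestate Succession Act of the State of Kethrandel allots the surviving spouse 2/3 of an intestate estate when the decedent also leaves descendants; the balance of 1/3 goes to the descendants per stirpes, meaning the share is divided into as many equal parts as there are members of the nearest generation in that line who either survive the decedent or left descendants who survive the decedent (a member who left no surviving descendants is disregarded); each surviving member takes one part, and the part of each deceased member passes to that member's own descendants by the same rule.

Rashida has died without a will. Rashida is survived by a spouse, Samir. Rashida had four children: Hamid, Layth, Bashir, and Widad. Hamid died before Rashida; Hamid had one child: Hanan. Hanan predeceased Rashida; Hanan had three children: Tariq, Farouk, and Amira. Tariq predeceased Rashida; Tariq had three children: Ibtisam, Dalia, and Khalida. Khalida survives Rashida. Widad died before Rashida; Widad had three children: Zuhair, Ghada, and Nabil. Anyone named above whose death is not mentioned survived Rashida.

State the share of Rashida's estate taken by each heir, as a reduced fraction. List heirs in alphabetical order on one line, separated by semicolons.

Samir, as surviving spouse, takes 2/3.
The remaining 1/3 passes to Rashida's descendants per stirpes.
The 1/3 is divided into 4 equal shares of 1/12 among Hamid, Layth, Bashir, Widad.
Hamid predeceased; the 1/12 allotted to Hamid's branch passes to Hamid's issue by representation.
Hanan's line is the sole branch at this level, so the full 1/12 passes to Hanan's issue by representation.
The 1/12 is divided into 3 equal shares of 1/36 among Tariq, Farouk, Amira.
Tariq predeceased; the 1/36 allotted to Tariq's branch passes to Tariq's issue by representation.
The 1/36 is divided into 3 equal shares of 1/108 among Ibtisam, Dalia, Khalida.
Ibtisam is living and takes 1/108.
Dalia is living and takes 1/108.
Khalida is living and takes 1/108.
Farouk is living and takes 1/36.
Amira is living and takes 1/36.
Layth is living and takes 1/12.
Bashir is living and takes 1/12.
Widad predeceased; the 1/12 allotted to Widad's branch passes to Widad's issue by representation.
The 1/12 is divided into 3 equal shares of 1/36 among Zuhair, Ghada, Nabil.
Zuhair is living and takes 1/36.
Ghada is living and takes 1/36.
Nabil is living and takes 1/36.

Amira 1/36; Bashir 1/12; Dalia 1/108; Farouk 1/36; Ghada 1/36; Ibtisam 1/108; Khalida 1/108; Layth 1/12; Nabil 1/36; Samir 2/3; Zuhair 1/36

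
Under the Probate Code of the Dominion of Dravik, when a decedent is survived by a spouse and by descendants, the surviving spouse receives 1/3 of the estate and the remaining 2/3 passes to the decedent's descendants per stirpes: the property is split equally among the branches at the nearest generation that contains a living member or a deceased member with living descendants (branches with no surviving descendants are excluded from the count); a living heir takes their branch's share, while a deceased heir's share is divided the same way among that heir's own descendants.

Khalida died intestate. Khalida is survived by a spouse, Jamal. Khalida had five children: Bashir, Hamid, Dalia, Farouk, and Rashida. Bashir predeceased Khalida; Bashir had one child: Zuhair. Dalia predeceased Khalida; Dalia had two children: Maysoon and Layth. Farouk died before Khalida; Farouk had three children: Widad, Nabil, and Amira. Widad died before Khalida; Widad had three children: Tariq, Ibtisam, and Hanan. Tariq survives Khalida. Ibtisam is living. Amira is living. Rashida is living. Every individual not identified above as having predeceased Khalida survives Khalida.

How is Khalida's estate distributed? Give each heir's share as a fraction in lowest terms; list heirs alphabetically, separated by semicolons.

Jamal, as surviving spouse, takes 1/3.
The remaining 2/3 passes to Khalida's descendants per stirpes.
The 2/3 is divided into 5 equal shares of 2/15 among Bashir, Hamid, Dalia, Farouk, Rashida.
Bashir predeceased; the 2/15 allotted to Bashir's branch passes to Bashir's issue by representation.
Zuhair is the sole taker at this level and receives the full 2/15.
Hamid is living and takes 2/15.
Dalia predeceased; the 2/15 allotted to Dalia's branch passes to Dalia's issue by representation.
The 2/15 is divided into 2 equal shares of 1/15 among Maysoon, Layth.
Maysoon is living and takes 1/15.
Layth is living and takes 1/15.
Farouk predeceased; the 2/15 allotted to Farouk's branch passes to Farouk's issue by representation.
The 2/15 is divided into 3 equal shares of 2/45 among Widad, Nabil, Amira.
Widad predeceased; the 2/45 allotted to Widad's branch passes to Widad's issue by representation.
The 2/45 is divided into 3 equal shares of 2/135 among Tariq, Ibtisam, Hanan.
Tariq is living and takes 2/135.
Ibtisam is living and takes 2/135.
Hanan is living and takes 2/135.
Nabil is living and takes 2/45.
Amira is living and takes 2/45.
Rashida is living and takes 2/15.

Amira 2/45; Hamid 2/15; Hanan 2/135; Ibtisam 2/135; Jamal 1/3; Layth 1/15; Maysoon 1/15; Nabil 2/45; Rashida 2/15; Tariq 2/135; Zuhair 2/15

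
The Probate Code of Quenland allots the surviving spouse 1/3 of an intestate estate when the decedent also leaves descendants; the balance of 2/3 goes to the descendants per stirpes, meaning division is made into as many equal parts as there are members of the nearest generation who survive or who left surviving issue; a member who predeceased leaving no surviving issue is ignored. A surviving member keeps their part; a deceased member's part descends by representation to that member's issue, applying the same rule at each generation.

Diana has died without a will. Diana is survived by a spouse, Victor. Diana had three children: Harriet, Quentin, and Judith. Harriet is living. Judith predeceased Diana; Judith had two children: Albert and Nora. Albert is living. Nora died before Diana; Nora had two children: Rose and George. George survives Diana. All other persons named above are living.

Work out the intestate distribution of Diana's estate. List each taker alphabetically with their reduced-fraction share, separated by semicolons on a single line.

Albert 1/9; George 1/18; Harriet 2/9; Quentin 2/9; Rose 1/18; Victor 1/3

Victor, as surviving spouse, takes 1/3.
The remaining 2/3 passes to Diana's descendants per stirpes.
The 2/3 is divided into 3 equal shares of 2/9 among Harriet, Quentin, Judith.
Harriet is living and takes 2/9.
Quentin is living and takes 2/9.
Judith predeceased; the 2/9 allotted to Judith's branch passes to Judith's issue by representation.
The 2/9 is divided into 2 equal shares of 1/9 among Albert, Nora.
Albert is living and takes 1/9.
Nora predeceased; the 1/9 allotted to Nora's branch passes to Nora's issue by representation.
The 1/9 is divided into 2 equal shares of 1/18 among Rose, George.
Rose is living and takes 1/18.
George is living and takes 1/18.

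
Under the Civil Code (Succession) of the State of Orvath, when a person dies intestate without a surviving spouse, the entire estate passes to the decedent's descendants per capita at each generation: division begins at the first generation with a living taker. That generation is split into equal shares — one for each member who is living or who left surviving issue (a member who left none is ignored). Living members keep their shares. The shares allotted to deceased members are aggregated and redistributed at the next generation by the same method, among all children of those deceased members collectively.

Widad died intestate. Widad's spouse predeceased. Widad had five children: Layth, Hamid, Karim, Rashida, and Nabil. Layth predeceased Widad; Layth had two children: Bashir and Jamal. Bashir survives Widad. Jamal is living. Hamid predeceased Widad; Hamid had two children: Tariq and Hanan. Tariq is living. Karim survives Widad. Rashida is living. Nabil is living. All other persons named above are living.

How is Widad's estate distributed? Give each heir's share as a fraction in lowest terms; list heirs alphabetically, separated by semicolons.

Bashir 1/10; Hanan 1/10; Jamal 1/10; Karim 1/5; Nabil 1/5; Rashida 1/5; Tariq 1/10

There is no surviving spouse, so the entire estate passes to Widad's descendants per capita at each generation.
At generation 1 (Layth, Hamid, Karim, Rashida, Nabil) there are 5 shares of (1)/5 = 1/5 each.
Living: Karim, Rashida, and Nabil — each takes 1/5.
Deceased: Layth and Hamid. Their combined 2/5 is pooled and carried to generation 2.
At generation 2 (Bashir, Jamal, Tariq, Hanan) there are 4 shares of (2/5)/4 = 1/10 each.
Living: Bashir, Jamal, Tariq, and Hanan — each takes 1/10.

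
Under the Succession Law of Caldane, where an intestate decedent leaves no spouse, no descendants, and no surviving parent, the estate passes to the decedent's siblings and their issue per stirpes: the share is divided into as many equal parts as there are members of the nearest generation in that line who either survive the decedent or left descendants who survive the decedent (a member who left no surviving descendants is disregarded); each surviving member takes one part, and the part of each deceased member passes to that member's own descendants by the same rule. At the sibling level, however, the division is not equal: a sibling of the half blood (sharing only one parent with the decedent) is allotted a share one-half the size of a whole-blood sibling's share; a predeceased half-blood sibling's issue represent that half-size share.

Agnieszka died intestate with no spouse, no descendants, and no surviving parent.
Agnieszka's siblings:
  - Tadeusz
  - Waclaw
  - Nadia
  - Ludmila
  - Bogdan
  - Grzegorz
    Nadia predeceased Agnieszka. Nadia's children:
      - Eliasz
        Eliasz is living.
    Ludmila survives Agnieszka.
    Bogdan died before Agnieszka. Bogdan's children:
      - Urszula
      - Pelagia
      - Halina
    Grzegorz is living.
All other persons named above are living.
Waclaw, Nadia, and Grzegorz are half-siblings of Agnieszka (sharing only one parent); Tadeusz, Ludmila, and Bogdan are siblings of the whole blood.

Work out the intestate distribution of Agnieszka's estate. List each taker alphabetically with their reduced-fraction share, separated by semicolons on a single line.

No spouse, descendants, or parent survives, so the estate passes to Agnieszka's siblings per stirpes.
Half-blood siblings count for one-half the weight of whole-blood siblings at the initial division.
Dividing 1 in proportion to weights (total weight 9/2): Tadeusz (weight 1) → 2/9; Waclaw (weight 1/2) → 1/9; Nadia (weight 1/2) → 1/9; Ludmila (weight 1) → 2/9; Bogdan (weight 1) → 2/9; Grzegorz (weight 1/2) → 1/9.
Tadeusz is living and takes 2/9.
Waclaw is living and takes 1/9.
Nadia predeceased; the 1/9 allotted to Nadia's branch passes to Nadia's issue by representation.
Eliasz is the sole taker at this level and receives the full 1/9.
Ludmila is living and takes 2/9.
Bogdan predeceased; the 2/9 allotted to Bogdan's branch passes to Bogdan's issue by representation.
The 2/9 is divided into 3 equal shares of 2/27 among Urszula, Pelagia, Halina.
Urszula is living and takes 2/27.
Pelagia is living and takes 2/27.
Halina is living and takes 2/27.
Grzegorz is living and takes 1/9.

Eliasz 1/9; Grzegorz 1/9; Halina 2/27; Ludmila 2/9; Pelagia 2/27; Tadeusz 2/9; Urszula 2/27; Waclaw 1/9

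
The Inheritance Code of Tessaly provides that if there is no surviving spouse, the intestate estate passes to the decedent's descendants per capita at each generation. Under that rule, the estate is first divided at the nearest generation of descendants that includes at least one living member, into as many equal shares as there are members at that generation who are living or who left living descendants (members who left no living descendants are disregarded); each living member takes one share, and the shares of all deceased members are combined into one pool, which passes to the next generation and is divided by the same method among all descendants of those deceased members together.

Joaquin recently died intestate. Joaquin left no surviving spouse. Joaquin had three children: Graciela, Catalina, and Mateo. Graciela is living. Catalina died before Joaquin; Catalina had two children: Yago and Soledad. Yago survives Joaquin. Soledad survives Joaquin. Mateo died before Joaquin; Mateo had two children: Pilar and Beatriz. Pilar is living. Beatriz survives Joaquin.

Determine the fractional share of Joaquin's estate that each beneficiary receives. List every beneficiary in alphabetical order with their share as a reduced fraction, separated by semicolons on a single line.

Beatriz 1/6; Graciela 1/3; Pilar 1/6; Soledad 1/6; Yago 1/6

There is no surviving spouse, so the entire estate passes to Joaquin's descendants per capita at each generation.
At generation 1 (Graciela, Catalina, Mateo) there are 3 shares of (1)/3 = 1/3 each.
Living: Graciela — each takes 1/3.
Deceased: Catalina and Mateo. Their combined 2/3 is pooled and carried to generation 2.
At generation 2 (Yago, Soledad, Pilar, Beatriz) there are 4 shares of (2/3)/4 = 1/6 each.
Living: Yago, Soledad, Pilar, and Beatriz — each takes 1/6.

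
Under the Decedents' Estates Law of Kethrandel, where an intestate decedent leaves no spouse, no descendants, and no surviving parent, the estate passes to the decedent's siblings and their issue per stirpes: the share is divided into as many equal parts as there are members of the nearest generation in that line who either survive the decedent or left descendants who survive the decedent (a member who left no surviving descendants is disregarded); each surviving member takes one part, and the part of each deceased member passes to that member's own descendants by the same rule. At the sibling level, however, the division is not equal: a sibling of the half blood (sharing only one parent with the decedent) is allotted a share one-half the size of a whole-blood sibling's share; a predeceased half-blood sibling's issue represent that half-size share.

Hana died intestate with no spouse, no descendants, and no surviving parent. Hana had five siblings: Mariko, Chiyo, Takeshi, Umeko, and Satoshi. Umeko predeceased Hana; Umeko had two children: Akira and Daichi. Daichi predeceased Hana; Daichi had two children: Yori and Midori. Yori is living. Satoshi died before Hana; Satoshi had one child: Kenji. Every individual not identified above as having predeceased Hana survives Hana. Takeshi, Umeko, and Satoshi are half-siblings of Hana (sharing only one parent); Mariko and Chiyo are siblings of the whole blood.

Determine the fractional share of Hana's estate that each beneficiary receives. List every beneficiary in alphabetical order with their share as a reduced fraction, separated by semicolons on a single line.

No spouse, descendants, or parent survives, so the estate passes to Hana's siblings per stirpes.
Half-blood siblings count for one-half the weight of whole-blood siblings at the initial division.
Dividing 1 in proportion to weights (total weight 7/2): Mariko (weight 1) → 2/7; Chiyo (weight 1) → 2/7; Takeshi (weight 1/2) → 1/7; Umeko (weight 1/2) → 1/7; Satoshi (weight 1/2) → 1/7.
Mariko is living and takes 2/7.
Chiyo is living and takes 2/7.
Takeshi is living and takes 1/7.
Umeko predeceased; the 1/7 allotted to Umeko's branch passes to Umeko's issue by representation.
The 1/7 is divided into 2 equal shares of 1/14 among Akira, Daichi.
Akira is living and takes 1/14.
Daichi predeceased; the 1/14 allotted to Daichi's branch passes to Daichi's issue by representation.
The 1/14 is divided into 2 equal shares of 1/28 among Yori, Midori.
Yori is living and takes 1/28.
Midori is living and takes 1/28.
Satoshi predeceased; the 1/7 allotted to Satoshi's branch passes to Satoshi's issue by representation.
Kenji is the sole taker at this level and receives the full 1/7.

Akira 1/14; Chiyo 2/7; Kenji 1/7; Mariko 2/7; Midori 1/28; Takeshi 1/7; Yori 1/28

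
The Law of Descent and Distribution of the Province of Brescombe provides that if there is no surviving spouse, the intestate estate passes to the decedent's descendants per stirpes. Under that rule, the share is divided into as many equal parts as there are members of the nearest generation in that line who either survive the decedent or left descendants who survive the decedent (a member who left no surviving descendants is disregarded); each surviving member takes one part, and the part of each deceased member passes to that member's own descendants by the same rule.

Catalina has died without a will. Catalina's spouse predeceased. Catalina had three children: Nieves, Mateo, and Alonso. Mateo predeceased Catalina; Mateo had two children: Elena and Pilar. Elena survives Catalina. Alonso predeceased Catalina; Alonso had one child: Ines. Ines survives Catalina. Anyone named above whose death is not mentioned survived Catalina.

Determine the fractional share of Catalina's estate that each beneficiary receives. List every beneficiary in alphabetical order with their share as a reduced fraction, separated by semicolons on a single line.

Elena 1/6; Ines 1/3; Nieves 1/3; Pilar 1/6

There is no surviving spouse, so the entire estate passes to Catalina's descendants per stirpes.
The estate is divided into 3 equal shares of 1/3 among Nieves, Mateo, Alonso.
Nieves is living and takes 1/3.
Mateo predeceased; the 1/3 allotted to Mateo's branch passes to Mateo's issue by representation.
The 1/3 is divided into 2 equal shares of 1/6 among Elena, Pilar.
Elena is living and takes 1/6.
Pilar is living and takes 1/6.
Alonso predeceased; the 1/3 allotted to Alonso's branch passes to Alonso's issue by representation.
Ines is the sole taker at this level and receives the full 1/3.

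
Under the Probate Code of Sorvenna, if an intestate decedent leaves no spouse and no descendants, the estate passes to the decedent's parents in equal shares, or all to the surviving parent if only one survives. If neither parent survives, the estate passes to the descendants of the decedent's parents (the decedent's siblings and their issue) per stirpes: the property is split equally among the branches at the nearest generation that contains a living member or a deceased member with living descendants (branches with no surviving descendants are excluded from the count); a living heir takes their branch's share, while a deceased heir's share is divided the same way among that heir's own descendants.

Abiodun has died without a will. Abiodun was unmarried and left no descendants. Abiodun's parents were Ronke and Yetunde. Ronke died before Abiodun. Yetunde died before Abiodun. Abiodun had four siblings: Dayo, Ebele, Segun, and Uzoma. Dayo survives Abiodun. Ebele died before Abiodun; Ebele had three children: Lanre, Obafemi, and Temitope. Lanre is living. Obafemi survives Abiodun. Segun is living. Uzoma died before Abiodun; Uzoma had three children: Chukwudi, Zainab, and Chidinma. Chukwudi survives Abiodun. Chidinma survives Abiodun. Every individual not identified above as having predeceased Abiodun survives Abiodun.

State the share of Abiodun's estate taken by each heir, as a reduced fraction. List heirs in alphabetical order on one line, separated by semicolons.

Neither parent survives and there are no descendants, so the estate passes to Abiodun's siblings and their issue per stirpes.
The estate is divided into 4 equal shares of 1/4 among Dayo, Ebele, Segun, Uzoma.
Dayo is living and takes 1/4.
Ebele predeceased; the 1/4 allotted to Ebele's branch passes to Ebele's issue by representation.
The 1/4 is divided into 3 equal shares of 1/12 among Lanre, Obafemi, Temitope.
Lanre is living and takes 1/12.
Obafemi is living and takes 1/12.
Temitope is living and takes 1/12.
Segun is living and takes 1/4.
Uzoma predeceased; the 1/4 allotted to Uzoma's branch passes to Uzoma's issue by representation.
The 1/4 is divided into 3 equal shares of 1/12 among Chukwudi, Zainab, Chidinma.
Chukwudi is living and takes 1/12.
Zainab is living and takes 1/12.
Chidinma is living and takes 1/12.

Chidinma 1/12; Chukwudi 1/12; Dayo 1/4; Lanre 1/12; Obafemi 1/12; Segun 1/4; Temitope 1/12; Zainab 1/12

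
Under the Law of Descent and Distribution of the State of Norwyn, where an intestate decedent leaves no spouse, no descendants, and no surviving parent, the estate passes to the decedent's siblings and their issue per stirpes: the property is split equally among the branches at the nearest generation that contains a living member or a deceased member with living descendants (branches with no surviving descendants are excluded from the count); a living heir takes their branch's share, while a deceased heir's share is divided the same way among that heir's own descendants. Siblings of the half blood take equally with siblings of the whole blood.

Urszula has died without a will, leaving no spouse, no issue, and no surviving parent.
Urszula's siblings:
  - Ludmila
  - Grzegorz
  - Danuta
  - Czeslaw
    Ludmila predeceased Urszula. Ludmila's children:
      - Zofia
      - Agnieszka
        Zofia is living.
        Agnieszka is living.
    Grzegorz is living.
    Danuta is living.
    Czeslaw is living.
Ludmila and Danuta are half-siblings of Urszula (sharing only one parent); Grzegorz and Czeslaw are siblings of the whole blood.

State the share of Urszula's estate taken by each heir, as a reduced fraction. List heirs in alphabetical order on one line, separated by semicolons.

No spouse, descendants, or parent survives, so the estate passes to Urszula's siblings per stirpes.
Half-blood and whole-blood siblings take equally under the stated rule.
The estate is divided into 4 equal shares of 1/4 among Ludmila, Grzegorz, Danuta, Czeslaw.
Ludmila predeceased; the 1/4 allotted to Ludmila's branch passes to Ludmila's issue by representation.
The 1/4 is divided into 2 equal shares of 1/8 among Zofia, Agnieszka.
Zofia is living and takes 1/8.
Agnieszka is living and takes 1/8.
Grzegorz is living and takes 1/4.
Danuta is living and takes 1/4.
Czeslaw is living and takes 1/4.

Agnieszka 1/8; Czeslaw 1/4; Danuta 1/4; Grzegorz 1/4; Zofia 1/8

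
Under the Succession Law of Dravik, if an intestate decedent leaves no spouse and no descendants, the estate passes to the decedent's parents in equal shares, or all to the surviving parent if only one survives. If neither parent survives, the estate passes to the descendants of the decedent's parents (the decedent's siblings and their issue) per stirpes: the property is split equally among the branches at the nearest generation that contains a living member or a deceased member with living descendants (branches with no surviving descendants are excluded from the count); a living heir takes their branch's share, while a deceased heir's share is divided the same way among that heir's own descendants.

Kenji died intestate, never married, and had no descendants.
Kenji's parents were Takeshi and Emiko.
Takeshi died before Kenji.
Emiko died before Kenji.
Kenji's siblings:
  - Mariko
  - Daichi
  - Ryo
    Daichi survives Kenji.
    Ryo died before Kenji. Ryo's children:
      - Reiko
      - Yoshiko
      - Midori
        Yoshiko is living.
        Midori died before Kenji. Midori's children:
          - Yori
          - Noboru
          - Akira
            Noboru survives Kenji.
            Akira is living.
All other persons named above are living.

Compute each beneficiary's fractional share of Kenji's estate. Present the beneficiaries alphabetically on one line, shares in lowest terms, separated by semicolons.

Neither parent survives and there are no descendants, so the estate passes to Kenji's siblings and their issue per stirpes.
The estate is divided into 3 equal shares of 1/3 among Mariko, Daichi, Ryo.
Mariko is living and takes 1/3.
Daichi is living and takes 1/3.
Ryo predeceased; the 1/3 allotted to Ryo's branch passes to Ryo's issue by representation.
The 1/3 is divided into 3 equal shares of 1/9 among Reiko, Yoshiko, Midori.
Reiko is living and takes 1/9.
Yoshiko is living and takes 1/9.
Midori predeceased; the 1/9 allotted to Midori's branch passes to Midori's issue by representation.
The 1/9 is divided into 3 equal shares of 1/27 among Yori, Noboru, Akira.
Yori is living and takes 1/27.
Noboru is living and takes 1/27.
Akira is living and takes 1/27.

Akira 1/27; Daichi 1/3; Mariko 1/3; Noboru 1/27; Reiko 1/9; Yori 1/27; Yoshiko 1/9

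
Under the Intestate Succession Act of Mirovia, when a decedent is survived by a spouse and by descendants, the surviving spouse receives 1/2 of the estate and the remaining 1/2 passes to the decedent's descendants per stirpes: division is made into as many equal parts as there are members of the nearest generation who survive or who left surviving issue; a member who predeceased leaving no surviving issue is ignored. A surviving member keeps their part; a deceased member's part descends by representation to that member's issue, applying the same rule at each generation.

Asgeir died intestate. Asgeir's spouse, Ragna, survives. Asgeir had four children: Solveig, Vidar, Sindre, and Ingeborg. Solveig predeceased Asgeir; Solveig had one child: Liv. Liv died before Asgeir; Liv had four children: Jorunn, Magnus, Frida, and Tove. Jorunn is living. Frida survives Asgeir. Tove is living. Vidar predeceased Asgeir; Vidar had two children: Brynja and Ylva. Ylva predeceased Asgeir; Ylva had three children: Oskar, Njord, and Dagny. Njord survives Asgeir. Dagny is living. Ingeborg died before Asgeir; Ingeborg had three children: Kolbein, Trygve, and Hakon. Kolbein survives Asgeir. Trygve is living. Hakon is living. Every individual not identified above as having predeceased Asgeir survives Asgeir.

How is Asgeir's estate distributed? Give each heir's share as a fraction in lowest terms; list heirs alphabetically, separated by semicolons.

Brynja 1/16; Dagny 1/48; Frida 1/32; Hakon 1/24; Jorunn 1/32; Kolbein 1/24; Magnus 1/32; Njord 1/48; Oskar 1/48; Ragna 1/2; Sindre 1/8; Tove 1/32; Trygve 1/24

Ragna, as surviving spouse, takes 1/2.
The remaining 1/2 passes to Asgeir's descendants per stirpes.
The 1/2 is divided into 4 equal shares of 1/8 among Solveig, Vidar, Sindre, Ingeborg.
Solveig predeceased; the 1/8 allotted to Solveig's branch passes to Solveig's issue by representation.
Liv's line is the sole branch at this level, so the full 1/8 passes to Liv's issue by representation.
The 1/8 is divided into 4 equal shares of 1/32 among Jorunn, Magnus, Frida, Tove.
Jorunn is living and takes 1/32.
Magnus is living and takes 1/32.
Frida is living and takes 1/32.
Tove is living and takes 1/32.
Vidar predeceased; the 1/8 allotted to Vidar's branch passes to Vidar's issue by representation.
The 1/8 is divided into 2 equal shares of 1/16 among Brynja, Ylva.
Brynja is living and takes 1/16.
Ylva predeceased; the 1/16 allotted to Ylva's branch passes to Ylva's issue by representation.
The 1/16 is divided into 3 equal shares of 1/48 among Oskar, Njord, Dagny.
Oskar is living and takes 1/48.
Njord is living and takes 1/48.
Dagny is living and takes 1/48.
Sindre is living and takes 1/8.
Ingeborg predeceased; the 1/8 allotted to Ingeborg's branch passes to Ingeborg's issue by representation.
The 1/8 is divided into 3 equal shares of 1/24 among Kolbein, Trygve, Hakon.
Kolbein is living and takes 1/24.
Trygve is living and takes 1/24.
Hakon is living and takes 1/24.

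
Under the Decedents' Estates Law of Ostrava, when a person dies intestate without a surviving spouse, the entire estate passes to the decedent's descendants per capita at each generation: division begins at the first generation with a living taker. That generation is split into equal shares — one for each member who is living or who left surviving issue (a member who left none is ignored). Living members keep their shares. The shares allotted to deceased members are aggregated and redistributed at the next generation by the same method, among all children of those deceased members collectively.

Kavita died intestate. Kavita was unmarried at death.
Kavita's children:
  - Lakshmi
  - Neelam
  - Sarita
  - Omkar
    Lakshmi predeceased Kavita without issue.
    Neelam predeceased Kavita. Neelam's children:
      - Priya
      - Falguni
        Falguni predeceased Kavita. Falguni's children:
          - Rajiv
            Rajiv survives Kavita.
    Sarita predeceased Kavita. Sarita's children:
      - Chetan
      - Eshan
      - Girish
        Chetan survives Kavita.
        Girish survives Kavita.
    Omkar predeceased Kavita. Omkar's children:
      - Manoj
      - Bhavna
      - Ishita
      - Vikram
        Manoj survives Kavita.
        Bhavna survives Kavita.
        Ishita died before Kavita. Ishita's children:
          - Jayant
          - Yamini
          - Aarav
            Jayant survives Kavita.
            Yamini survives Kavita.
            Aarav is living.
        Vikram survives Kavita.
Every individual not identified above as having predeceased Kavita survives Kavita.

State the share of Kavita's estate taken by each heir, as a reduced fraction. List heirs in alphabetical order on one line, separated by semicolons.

Aarav 1/18; Bhavna 1/9; Chetan 1/9; Eshan 1/9; Girish 1/9; Jayant 1/18; Manoj 1/9; Priya 1/9; Rajiv 1/18; Vikram 1/9; Yamini 1/18

There is no surviving spouse, so the entire estate passes to Kavita's descendants per capita at each generation.
No one at generation 1 (Neelam, Sarita, Omkar) is living; moving to the next generation.
At generation 2 (Priya, Falguni, Chetan, Eshan, Girish, Manoj, Bhavna, Ishita, Vikram) there are 9 shares of (1)/9 = 1/9 each.
Living: Priya, Chetan, Eshan, Girish, Manoj, Bhavna, and Vikram — each takes 1/9.
Deceased: Falguni and Ishita. Their combined 2/9 is pooled and carried to generation 3.
At generation 3 (Rajiv, Jayant, Yamini, Aarav) there are 4 shares of (2/9)/4 = 1/18 each.
Living: Rajiv, Jayant, Yamini, and Aarav — each takes 1/18.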